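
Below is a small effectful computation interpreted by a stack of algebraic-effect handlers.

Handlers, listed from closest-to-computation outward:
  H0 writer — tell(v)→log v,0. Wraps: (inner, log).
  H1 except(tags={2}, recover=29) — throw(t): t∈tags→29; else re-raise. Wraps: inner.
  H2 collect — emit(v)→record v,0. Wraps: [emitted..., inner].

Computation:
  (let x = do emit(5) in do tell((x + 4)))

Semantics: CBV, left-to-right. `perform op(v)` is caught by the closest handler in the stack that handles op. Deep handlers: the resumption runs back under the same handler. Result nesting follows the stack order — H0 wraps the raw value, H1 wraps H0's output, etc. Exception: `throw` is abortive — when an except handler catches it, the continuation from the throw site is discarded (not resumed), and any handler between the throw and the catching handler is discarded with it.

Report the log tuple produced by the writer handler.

Evaluation trace:
emit(5) @ H2 ⇒ out+=5
tell(4) @ H0 ⇒ log+=4
H0 returns (0, (4))
H1 returns (0, (4))
H2 returns [5, (0, (4))]
= [5, (0, (4))]

Answer: (4)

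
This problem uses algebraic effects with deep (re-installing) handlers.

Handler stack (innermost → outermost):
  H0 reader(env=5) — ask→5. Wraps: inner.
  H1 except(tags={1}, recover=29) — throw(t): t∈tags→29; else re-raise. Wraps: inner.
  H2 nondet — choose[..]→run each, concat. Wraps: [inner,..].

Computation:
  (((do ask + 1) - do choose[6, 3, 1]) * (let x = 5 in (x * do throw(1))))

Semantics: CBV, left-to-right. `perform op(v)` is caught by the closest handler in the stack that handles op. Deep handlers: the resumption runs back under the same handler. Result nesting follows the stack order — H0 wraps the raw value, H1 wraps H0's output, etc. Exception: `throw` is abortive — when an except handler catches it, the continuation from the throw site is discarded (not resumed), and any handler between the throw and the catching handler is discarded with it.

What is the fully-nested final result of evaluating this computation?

Working:
ask @ H0 ⇒ 5
choose[6, 3, 1] @ H2
  branch[0] choose=6:
    throw(1) @ H1 caught ⇒ 29
    H2 returns [29]
  branch[1] choose=3:
    throw(1) @ H1 caught ⇒ 29
    H2 returns [29]
  branch[2] choose=1:
    throw(1) @ H1 caught ⇒ 29
    H2 returns [29]
= [29, 29, 29]

Answer: [29, 29, 29]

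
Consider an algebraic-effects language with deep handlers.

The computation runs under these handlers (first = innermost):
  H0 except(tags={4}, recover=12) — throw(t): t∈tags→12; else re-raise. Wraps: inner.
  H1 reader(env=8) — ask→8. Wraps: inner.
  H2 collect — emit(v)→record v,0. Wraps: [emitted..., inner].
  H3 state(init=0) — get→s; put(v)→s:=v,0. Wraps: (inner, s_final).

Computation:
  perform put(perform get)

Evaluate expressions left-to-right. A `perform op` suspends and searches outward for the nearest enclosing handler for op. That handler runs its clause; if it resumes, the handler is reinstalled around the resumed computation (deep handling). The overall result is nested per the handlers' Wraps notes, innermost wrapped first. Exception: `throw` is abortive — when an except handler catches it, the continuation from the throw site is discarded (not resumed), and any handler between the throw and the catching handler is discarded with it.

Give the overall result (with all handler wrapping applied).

Answer: ([0], 0)

Evaluation trace:
get @ H3 ⇒ 0
put(0) @ H3 ⇒ s:=0
H0 returns 0
H1 returns 0
H2 returns [0]
H3 returns ([0], 0)
= ([0], 0)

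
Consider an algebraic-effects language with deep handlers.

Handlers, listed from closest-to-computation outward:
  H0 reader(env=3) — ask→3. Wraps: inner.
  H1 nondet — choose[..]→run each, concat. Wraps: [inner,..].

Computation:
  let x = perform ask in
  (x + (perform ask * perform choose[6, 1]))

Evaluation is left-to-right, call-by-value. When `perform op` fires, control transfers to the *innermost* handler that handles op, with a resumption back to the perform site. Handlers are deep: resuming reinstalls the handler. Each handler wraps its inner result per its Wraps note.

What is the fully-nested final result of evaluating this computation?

Working:
ask @ H0 ⇒ 3
ask @ H0 ⇒ 3
choose[6, 1] @ H1
  branch[0] choose=6:
    H0 returns 21
    H1 returns [21]
  branch[1] choose=1:
    H0 returns 6
    H1 returns [6]
= [21, 6]

Answer: [21, 6]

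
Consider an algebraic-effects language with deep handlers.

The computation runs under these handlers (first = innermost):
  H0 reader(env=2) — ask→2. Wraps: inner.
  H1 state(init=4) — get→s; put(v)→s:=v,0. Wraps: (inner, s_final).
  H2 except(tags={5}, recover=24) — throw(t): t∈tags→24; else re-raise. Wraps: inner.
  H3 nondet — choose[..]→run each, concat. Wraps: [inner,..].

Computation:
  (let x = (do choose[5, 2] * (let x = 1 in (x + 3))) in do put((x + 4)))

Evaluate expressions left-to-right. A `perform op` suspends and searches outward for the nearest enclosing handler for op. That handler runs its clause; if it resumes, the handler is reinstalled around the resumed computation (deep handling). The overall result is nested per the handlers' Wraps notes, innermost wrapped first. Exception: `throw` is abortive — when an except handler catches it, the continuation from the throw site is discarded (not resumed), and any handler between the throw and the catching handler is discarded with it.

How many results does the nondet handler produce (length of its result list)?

Step-by-step:
choose[5, 2] @ H3
  branch[0] choose=5:
    put(24) @ H1 ⇒ s:=24
    H0 returns 0
    H1 returns (0, 24)
    H2 returns (0, 24)
    H3 returns [(0, 24)]
  branch[1] choose=2:
    put(12) @ H1 ⇒ s:=12
    H0 returns 0
    H1 returns (0, 12)
    H2 returns (0, 12)
    H3 returns [(0, 12)]
= [(0, 24), (0, 12)]

Answer: 2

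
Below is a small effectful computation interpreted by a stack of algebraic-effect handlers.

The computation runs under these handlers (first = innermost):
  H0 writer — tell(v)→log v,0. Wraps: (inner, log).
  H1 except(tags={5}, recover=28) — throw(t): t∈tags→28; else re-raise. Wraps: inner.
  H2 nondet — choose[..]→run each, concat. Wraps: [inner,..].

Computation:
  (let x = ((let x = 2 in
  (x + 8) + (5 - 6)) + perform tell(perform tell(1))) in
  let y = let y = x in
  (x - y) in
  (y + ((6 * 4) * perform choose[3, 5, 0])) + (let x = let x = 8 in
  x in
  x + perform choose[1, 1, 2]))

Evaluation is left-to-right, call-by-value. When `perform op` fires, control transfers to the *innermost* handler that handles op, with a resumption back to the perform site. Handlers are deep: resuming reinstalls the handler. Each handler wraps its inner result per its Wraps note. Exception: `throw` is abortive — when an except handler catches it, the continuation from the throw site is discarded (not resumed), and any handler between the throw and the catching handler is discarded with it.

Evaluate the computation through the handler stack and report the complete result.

Answer: [(81, (1, 0)), (81, (1, 0)), (82, (1, 0)), (129, (1, 0)), (129, (1, 0)), (130, (1, 0)), (9, (1, 0)), (9, (1, 0)), (10, (1, 0))]

Evaluation trace:
tell(1) @ H0 ⇒ log+=1
tell(0) @ H0 ⇒ log+=0
choose[3, 5, 0] @ H2
  branch[0] choose=3:
    choose[1, 1, 2] @ H2
      branch[0] choose=1:
        H0 returns (81, (1, 0))
        H1 returns (81, (1, 0))
        H2 returns [(81, (1, 0))]
      branch[1] choose=1:
        H0 returns (81, (1, 0))
        H1 returns (81, (1, 0))
        H2 returns [(81, (1, 0))]
      branch[2] choose=2:
        H0 returns (82, (1, 0))
        H1 returns (82, (1, 0))
        H2 returns [(82, (1, 0))]
  branch[1] choose=5:
    choose[1, 1, 2] @ H2
      branch[0] choose=1:
        H0 returns (129, (1, 0))
        H1 returns (129, (1, 0))
        H2 returns [(129, (1, 0))]
      branch[1] choose=1:
        H0 returns (129, (1, 0))
        H1 returns (129, (1, 0))
        H2 returns [(129, (1, 0))]
      branch[2] choose=2:
        H0 returns (130, (1, 0))
        H1 returns (130, (1, 0))
        H2 returns [(130, (1, 0))]
  branch[2] choose=0:
    choose[1, 1, 2] @ H2
      branch[0] choose=1:
        H0 returns (9, (1, 0))
        H1 returns (9, (1, 0))
        H2 returns [(9, (1, 0))]
      branch[1] choose=1:
        H0 returns (9, (1, 0))
        H1 returns (9, (1, 0))
        H2 returns [(9, (1, 0))]
      branch[2] choose=2:
        H0 returns (10, (1, 0))
        H1 returns (10, (1, 0))
        H2 returns [(10, (1, 0))]
= [(81, (1, 0)), (81, (1, 0)), (82, (1, 0)), (129, (1, 0)), (129, (1, 0)), (130, (1, 0)), (9, (1, 0)), (9, (1, 0)), (10, (1, 0))]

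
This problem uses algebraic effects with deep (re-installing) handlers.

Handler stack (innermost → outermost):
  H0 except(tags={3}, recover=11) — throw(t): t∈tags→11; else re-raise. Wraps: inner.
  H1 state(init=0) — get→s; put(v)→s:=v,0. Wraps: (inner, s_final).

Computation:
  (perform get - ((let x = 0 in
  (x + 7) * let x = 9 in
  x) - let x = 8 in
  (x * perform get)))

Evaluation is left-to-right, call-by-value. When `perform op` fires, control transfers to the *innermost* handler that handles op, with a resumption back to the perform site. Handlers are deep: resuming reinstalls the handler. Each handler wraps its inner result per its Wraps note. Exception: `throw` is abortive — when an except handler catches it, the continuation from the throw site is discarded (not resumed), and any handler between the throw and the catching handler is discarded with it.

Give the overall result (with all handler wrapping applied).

Evaluation trace:
get @ H1 ⇒ 0
get @ H1 ⇒ 0
H0 returns -63
H1 returns (-63, 0)
= (-63, 0)

Answer: (-63, 0)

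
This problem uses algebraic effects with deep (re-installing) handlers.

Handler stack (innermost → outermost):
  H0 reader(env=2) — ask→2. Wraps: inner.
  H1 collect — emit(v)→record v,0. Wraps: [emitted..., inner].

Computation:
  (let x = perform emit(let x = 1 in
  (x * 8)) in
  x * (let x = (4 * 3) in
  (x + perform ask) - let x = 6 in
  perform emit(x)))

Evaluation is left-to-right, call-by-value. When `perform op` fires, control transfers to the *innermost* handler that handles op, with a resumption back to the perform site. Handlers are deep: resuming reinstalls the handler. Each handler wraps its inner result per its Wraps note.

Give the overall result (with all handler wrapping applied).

Answer: [8, 6, 0]

Step-by-step:
emit(8) @ H1 ⇒ out+=8
ask @ H0 ⇒ 2
emit(6) @ H1 ⇒ out+=6
H0 returns 0
H1 returns [8, 6, 0]
= [8, 6, 0]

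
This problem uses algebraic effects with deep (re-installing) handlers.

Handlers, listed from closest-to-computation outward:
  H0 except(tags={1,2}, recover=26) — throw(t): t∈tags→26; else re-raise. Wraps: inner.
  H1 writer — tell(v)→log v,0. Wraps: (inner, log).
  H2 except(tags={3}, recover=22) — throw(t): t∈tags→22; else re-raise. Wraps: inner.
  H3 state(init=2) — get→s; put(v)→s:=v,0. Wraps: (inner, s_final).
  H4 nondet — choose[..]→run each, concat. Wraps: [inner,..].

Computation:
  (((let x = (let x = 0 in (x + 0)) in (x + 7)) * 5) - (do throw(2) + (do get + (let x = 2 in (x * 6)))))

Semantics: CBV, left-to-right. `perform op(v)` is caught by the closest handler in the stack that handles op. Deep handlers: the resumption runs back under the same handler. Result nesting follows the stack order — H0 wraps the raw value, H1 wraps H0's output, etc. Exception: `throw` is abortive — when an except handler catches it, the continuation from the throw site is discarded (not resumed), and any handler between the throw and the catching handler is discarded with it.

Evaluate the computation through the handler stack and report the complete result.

Answer: [((26, ()), 2)]

Evaluation trace:
throw(2) @ H0 caught ⇒ 26
H1 returns (26, ())
H2 returns (26, ())
H3 returns ((26, ()), 2)
H4 returns [((26, ()), 2)]
= [((26, ()), 2)]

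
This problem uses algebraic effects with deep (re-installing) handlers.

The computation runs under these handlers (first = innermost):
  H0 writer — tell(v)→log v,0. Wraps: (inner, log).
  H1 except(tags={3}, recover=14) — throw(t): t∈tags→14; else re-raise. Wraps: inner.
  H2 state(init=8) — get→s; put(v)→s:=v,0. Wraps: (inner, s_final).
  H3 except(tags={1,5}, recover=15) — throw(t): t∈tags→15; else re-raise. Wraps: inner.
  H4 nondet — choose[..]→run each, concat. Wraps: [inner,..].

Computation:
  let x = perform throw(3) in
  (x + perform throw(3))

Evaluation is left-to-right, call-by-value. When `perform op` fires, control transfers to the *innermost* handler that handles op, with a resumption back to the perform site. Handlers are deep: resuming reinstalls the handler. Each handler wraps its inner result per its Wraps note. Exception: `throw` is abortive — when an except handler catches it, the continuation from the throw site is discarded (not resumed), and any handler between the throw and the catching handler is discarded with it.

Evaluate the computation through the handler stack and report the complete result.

Step-by-step:
throw(3) @ H1 caught ⇒ 14
H2 returns (14, 8)
H3 returns (14, 8)
H4 returns [(14, 8)]
= [(14, 8)]

Answer: [(14, 8)]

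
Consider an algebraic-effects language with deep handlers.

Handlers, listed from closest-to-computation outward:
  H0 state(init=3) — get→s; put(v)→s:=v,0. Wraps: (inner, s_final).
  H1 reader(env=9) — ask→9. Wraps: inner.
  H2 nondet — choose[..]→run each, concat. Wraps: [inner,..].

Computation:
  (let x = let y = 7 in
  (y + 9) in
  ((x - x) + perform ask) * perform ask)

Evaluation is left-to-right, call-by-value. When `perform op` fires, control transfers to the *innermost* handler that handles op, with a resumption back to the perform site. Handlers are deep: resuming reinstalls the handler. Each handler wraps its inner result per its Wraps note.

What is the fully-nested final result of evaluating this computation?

Working:
ask @ H1 ⇒ 9
ask @ H1 ⇒ 9
H0 returns (81, 3)
H1 returns (81, 3)
H2 returns [(81, 3)]
= [(81, 3)]

Answer: [(81, 3)]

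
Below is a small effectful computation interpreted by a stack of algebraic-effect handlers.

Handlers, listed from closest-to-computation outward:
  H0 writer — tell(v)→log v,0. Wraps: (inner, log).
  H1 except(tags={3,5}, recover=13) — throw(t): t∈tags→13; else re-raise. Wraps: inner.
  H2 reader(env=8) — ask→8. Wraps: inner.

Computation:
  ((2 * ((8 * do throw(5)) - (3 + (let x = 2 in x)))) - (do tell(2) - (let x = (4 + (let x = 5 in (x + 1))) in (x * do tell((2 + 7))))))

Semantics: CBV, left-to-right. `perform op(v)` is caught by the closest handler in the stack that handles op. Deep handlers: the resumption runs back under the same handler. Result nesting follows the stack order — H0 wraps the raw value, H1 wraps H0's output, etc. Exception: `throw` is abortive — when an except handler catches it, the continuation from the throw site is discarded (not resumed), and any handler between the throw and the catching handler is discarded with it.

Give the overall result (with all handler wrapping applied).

Step-by-step:
throw(5) @ H1 caught ⇒ 13
H2 returns 13
= 13

Answer: 13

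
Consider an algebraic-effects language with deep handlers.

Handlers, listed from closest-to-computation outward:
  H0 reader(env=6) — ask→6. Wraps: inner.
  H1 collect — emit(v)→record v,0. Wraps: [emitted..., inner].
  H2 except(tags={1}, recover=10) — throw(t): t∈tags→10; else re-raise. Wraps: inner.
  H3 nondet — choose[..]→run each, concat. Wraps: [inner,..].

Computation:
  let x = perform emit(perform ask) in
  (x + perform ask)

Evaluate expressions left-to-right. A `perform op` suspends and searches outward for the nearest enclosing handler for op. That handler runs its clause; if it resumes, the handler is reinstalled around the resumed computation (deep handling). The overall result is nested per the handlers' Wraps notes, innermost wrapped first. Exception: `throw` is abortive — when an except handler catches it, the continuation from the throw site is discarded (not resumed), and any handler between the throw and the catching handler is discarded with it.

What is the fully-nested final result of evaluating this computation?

Step-by-step:
ask @ H0 ⇒ 6
emit(6) @ H1 ⇒ out+=6
ask @ H0 ⇒ 6
H0 returns 6
H1 returns [6, 6]
H2 returns [6, 6]
H3 returns [[6, 6]]
= [[6, 6]]

Answer: [[6, 6]]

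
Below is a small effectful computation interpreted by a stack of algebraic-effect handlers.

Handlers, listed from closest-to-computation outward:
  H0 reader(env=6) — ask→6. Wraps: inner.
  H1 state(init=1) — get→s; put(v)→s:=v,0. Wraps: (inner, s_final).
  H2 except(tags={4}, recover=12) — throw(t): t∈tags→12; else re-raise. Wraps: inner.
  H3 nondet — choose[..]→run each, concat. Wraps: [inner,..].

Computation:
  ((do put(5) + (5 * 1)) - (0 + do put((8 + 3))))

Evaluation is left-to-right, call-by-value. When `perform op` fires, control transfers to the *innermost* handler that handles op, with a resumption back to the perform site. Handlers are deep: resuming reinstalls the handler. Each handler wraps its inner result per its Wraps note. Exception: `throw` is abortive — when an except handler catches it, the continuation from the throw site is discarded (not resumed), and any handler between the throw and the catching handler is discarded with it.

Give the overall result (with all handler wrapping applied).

Answer: [(5, 11)]

Working:
put(5) @ H1 ⇒ s:=5
put(11) @ H1 ⇒ s:=11
H0 returns 5
H1 returns (5, 11)
H2 returns (5, 11)
H3 returns [(5, 11)]
= [(5, 11)]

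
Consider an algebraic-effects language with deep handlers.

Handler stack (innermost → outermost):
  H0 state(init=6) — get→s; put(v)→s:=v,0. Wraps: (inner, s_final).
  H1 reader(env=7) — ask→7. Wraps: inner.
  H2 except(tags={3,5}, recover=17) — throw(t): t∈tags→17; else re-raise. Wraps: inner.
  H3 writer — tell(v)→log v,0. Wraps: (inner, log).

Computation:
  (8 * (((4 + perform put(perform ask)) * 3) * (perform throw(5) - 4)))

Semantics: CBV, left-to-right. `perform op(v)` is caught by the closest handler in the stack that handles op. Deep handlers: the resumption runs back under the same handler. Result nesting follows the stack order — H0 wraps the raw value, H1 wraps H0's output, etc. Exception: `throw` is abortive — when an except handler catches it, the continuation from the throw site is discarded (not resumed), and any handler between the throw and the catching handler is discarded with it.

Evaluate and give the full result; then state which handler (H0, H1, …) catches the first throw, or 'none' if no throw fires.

Answer: (17, ()) ; first throw caught by: H2

Evaluation trace:
ask @ H1 ⇒ 7
put(7) @ H0 ⇒ s:=7
throw(5) @ H2 caught ⇒ 17
H3 returns (17, ())
= (17, ())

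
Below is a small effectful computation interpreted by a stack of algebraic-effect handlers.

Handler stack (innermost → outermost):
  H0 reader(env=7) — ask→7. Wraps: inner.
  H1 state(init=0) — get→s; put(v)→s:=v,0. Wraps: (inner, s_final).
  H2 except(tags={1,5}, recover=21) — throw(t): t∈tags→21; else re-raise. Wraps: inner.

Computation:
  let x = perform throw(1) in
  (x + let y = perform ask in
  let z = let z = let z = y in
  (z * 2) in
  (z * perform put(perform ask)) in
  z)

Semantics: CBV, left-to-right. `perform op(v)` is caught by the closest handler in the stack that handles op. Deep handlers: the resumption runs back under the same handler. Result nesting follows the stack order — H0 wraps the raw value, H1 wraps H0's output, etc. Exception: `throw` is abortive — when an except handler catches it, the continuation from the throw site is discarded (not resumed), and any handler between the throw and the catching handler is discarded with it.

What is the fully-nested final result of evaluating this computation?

Step-by-step:
throw(1) @ H2 caught ⇒ 21
= 21

Answer: 21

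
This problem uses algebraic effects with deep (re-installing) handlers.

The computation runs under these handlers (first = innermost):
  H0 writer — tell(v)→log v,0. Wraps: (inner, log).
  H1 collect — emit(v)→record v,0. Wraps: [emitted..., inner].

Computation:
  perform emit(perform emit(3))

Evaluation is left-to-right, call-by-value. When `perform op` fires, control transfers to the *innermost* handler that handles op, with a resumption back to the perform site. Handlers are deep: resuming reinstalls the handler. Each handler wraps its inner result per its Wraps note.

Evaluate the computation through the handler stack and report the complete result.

Answer: [3, 0, (0, ())]

Step-by-step:
emit(3) @ H1 ⇒ out+=3
emit(0) @ H1 ⇒ out+=0
H0 returns (0, ())
H1 returns [3, 0, (0, ())]
= [3, 0, (0, ())]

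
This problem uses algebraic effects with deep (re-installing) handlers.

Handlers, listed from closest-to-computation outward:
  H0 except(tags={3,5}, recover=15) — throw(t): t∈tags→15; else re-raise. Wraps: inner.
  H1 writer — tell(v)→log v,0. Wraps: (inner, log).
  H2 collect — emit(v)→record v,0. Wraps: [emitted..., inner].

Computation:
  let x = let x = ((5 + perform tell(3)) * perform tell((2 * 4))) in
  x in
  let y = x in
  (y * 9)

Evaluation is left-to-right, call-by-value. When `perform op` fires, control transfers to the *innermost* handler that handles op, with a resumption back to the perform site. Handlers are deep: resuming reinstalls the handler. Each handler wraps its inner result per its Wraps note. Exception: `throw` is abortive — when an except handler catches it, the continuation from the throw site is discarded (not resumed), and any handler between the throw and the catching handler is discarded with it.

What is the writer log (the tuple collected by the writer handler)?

Answer: (3, 8)

Evaluation trace:
tell(3) @ H1 ⇒ log+=3
tell(8) @ H1 ⇒ log+=8
H0 returns 0
H1 returns (0, (3, 8))
H2 returns [(0, (3, 8))]
= [(0, (3, 8))]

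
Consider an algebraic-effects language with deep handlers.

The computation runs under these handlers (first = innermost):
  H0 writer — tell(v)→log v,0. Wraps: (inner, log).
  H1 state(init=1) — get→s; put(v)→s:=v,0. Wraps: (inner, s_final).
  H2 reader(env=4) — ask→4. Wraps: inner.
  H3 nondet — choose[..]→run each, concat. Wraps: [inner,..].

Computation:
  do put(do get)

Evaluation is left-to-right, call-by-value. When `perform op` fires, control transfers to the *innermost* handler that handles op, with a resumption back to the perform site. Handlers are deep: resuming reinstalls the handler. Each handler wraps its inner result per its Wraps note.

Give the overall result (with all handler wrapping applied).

Evaluation trace:
get @ H1 ⇒ 1
put(1) @ H1 ⇒ s:=1
H0 returns (0, ())
H1 returns ((0, ()), 1)
H2 returns ((0, ()), 1)
H3 returns [((0, ()), 1)]
= [((0, ()), 1)]

Answer: [((0, ()), 1)]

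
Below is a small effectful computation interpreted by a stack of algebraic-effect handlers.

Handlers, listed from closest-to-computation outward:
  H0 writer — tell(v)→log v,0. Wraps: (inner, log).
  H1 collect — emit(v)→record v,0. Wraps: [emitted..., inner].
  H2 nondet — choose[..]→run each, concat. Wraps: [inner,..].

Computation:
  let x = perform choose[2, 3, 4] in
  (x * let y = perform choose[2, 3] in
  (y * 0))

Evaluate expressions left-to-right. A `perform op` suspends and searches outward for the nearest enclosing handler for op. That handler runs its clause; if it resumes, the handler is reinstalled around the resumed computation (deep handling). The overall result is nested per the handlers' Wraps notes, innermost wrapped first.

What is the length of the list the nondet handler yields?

Evaluation trace:
choose[2, 3, 4] @ H2
  branch[0] choose=2:
    choose[2, 3] @ H2
      branch[0] choose=2:
        H0 returns (0, ())
        H1 returns [(0, ())]
        H2 returns [[(0, ())]]
      branch[1] choose=3:
        H0 returns (0, ())
        H1 returns [(0, ())]
        H2 returns [[(0, ())]]
  branch[1] choose=3:
    choose[2, 3] @ H2
      branch[0] choose=2:
        H0 returns (0, ())
        H1 returns [(0, ())]
        H2 returns [[(0, ())]]
      branch[1] choose=3:
        H0 returns (0, ())
        H1 returns [(0, ())]
        H2 returns [[(0, ())]]
  branch[2] choose=4:
    choose[2, 3] @ H2
      branch[0] choose=2:
        H0 returns (0, ())
        H1 returns [(0, ())]
        H2 returns [[(0, ())]]
      branch[1] choose=3:
        H0 returns (0, ())
        H1 returns [(0, ())]
        H2 returns [[(0, ())]]
= [[(0, ())], [(0, ())], [(0, ())], [(0, ())], [(0, ())], [(0, ())]]

Answer: 6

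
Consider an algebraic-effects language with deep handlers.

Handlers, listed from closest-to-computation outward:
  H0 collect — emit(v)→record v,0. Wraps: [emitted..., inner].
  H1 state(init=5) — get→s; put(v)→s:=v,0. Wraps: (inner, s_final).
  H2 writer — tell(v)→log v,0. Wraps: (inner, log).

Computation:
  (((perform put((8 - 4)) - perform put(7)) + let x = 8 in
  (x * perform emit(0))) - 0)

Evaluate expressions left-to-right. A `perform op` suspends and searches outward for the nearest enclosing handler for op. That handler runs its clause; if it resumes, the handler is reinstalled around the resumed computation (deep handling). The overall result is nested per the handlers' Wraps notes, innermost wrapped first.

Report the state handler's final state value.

Answer: 7

Working:
put(4) @ H1 ⇒ s:=4
put(7) @ H1 ⇒ s:=7
emit(0) @ H0 ⇒ out+=0
H0 returns [0, 0]
H1 returns ([0, 0], 7)
H2 returns (([0, 0], 7), ())
= (([0, 0], 7), ())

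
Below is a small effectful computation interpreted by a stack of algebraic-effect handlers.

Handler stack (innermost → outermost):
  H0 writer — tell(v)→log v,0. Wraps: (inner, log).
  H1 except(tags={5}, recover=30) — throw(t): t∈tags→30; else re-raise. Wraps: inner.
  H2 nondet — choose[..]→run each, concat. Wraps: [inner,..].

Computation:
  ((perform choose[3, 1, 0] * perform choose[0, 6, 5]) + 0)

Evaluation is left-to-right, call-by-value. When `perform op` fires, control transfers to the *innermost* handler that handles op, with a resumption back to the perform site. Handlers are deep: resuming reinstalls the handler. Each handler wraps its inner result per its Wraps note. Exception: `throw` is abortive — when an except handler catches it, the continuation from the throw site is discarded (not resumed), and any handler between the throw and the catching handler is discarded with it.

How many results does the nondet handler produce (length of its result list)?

Evaluation trace:
choose[3, 1, 0] @ H2
  branch[0] choose=3:
    choose[0, 6, 5] @ H2
      branch[0] choose=0:
        H0 returns (0, ())
        H1 returns (0, ())
        H2 returns [(0, ())]
      branch[1] choose=6:
        H0 returns (18, ())
        H1 returns (18, ())
        H2 returns [(18, ())]
      branch[2] choose=5:
        H0 returns (15, ())
        H1 returns (15, ())
        H2 returns [(15, ())]
  branch[1] choose=1:
    choose[0, 6, 5] @ H2
      branch[0] choose=0:
        H0 returns (0, ())
        H1 returns (0, ())
        H2 returns [(0, ())]
      branch[1] choose=6:
        H0 returns (6, ())
        H1 returns (6, ())
        H2 returns [(6, ())]
      branch[2] choose=5:
        H0 returns (5, ())
        H1 returns (5, ())
        H2 returns [(5, ())]
  branch[2] choose=0:
    choose[0, 6, 5] @ H2
      branch[0] choose=0:
        H0 returns (0, ())
        H1 returns (0, ())
        H2 returns [(0, ())]
      branch[1] choose=6:
        H0 returns (0, ())
        H1 returns (0, ())
        H2 returns [(0, ())]
      branch[2] choose=5:
        H0 returns (0, ())
        H1 returns (0, ())
        H2 returns [(0, ())]
= [(0, ()), (18, ()), (15, ()), (0, ()), (6, ()), (5, ()), (0, ()), (0, ()), (0, ())]

Answer: 9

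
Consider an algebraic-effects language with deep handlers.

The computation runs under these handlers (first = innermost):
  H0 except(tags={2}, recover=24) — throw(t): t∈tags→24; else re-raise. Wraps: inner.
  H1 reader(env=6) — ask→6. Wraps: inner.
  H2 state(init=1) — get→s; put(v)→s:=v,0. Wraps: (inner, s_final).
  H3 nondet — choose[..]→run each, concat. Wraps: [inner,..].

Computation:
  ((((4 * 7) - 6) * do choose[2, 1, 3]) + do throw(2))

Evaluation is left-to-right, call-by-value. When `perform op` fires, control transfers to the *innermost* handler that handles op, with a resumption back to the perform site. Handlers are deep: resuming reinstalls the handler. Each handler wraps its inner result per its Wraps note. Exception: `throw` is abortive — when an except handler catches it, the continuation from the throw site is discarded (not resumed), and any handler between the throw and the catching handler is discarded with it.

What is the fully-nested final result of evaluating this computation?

Answer: [(24, 1), (24, 1), (24, 1)]

Working:
choose[2, 1, 3] @ H3
  branch[0] choose=2:
    throw(2) @ H0 caught ⇒ 24
    H1 returns 24
    H2 returns (24, 1)
    H3 returns [(24, 1)]
  branch[1] choose=1:
    throw(2) @ H0 caught ⇒ 24
    H1 returns 24
    H2 returns (24, 1)
    H3 returns [(24, 1)]
  branch[2] choose=3:
    throw(2) @ H0 caught ⇒ 24
    H1 returns 24
    H2 returns (24, 1)
    H3 returns [(24, 1)]
= [(24, 1), (24, 1), (24, 1)]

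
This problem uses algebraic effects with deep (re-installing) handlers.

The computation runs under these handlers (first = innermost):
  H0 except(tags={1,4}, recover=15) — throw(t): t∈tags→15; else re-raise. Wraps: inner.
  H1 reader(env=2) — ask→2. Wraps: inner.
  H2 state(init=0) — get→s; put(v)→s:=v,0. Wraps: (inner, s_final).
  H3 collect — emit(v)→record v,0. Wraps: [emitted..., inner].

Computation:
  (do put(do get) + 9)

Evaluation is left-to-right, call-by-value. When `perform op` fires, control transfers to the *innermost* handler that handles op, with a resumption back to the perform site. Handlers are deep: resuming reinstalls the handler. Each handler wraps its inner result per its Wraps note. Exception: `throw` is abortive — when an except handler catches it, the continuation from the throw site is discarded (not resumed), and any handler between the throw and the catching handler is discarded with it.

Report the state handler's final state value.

Answer: 0

Step-by-step:
get @ H2 ⇒ 0
put(0) @ H2 ⇒ s:=0
H0 returns 9
H1 returns 9
H2 returns (9, 0)
H3 returns [(9, 0)]
= [(9, 0)]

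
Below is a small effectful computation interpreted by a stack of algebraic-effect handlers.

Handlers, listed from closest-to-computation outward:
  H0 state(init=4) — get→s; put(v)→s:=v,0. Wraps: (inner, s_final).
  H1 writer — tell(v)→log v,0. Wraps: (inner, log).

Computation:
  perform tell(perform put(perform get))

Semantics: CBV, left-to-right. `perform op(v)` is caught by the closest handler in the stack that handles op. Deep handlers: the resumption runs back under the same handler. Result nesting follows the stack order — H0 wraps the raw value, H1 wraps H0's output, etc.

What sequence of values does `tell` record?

Answer: (0)

Step-by-step:
get @ H0 ⇒ 4
put(4) @ H0 ⇒ s:=4
tell(0) @ H1 ⇒ log+=0
H0 returns (0, 4)
H1 returns ((0, 4), (0))
= ((0, 4), (0))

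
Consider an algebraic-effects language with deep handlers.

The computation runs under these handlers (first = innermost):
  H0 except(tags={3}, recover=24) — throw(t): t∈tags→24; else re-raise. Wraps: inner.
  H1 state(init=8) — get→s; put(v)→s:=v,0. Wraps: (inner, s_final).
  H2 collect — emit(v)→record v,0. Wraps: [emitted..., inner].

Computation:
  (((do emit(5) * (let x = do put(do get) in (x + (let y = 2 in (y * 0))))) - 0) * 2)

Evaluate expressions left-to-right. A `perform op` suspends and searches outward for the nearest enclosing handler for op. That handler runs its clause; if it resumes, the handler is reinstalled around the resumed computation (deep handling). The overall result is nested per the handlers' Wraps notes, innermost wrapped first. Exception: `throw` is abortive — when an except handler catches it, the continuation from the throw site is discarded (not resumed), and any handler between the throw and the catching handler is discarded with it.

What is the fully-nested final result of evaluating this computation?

Answer: [5, (0, 8)]

Evaluation trace:
emit(5) @ H2 ⇒ out+=5
get @ H1 ⇒ 8
put(8) @ H1 ⇒ s:=8
H0 returns 0
H1 returns (0, 8)
H2 returns [5, (0, 8)]
= [5, (0, 8)]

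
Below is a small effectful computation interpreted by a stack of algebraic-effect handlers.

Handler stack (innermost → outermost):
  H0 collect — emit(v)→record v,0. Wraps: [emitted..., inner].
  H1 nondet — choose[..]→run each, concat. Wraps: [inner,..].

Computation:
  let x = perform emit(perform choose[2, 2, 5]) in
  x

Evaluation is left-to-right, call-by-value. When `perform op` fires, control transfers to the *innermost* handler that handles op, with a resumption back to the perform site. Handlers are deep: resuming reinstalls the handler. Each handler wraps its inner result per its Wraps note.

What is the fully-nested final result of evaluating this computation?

Evaluation trace:
choose[2, 2, 5] @ H1
  branch[0] choose=2:
    emit(2) @ H0 ⇒ out+=2
    H0 returns [2, 0]
    H1 returns [[2, 0]]
  branch[1] choose=2:
    emit(2) @ H0 ⇒ out+=2
    H0 returns [2, 0]
    H1 returns [[2, 0]]
  branch[2] choose=5:
    emit(5) @ H0 ⇒ out+=5
    H0 returns [5, 0]
    H1 returns [[5, 0]]
= [[2, 0], [2, 0], [5, 0]]

Answer: [[2, 0], [2, 0], [5, 0]]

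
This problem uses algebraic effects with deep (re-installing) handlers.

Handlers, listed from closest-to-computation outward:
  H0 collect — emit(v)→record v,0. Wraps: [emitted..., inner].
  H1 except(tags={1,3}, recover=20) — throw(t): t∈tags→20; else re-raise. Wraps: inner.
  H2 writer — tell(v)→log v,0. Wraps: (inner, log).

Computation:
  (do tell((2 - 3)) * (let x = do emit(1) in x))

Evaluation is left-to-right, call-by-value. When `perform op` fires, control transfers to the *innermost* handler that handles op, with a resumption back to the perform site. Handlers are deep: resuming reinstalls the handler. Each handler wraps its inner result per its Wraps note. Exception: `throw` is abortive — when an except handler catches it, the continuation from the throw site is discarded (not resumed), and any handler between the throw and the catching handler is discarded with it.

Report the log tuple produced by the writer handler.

Answer: (-1)

Evaluation trace:
tell(-1) @ H2 ⇒ log+=-1
emit(1) @ H0 ⇒ out+=1
H0 returns [1, 0]
H1 returns [1, 0]
H2 returns ([1, 0], (-1))
= ([1, 0], (-1))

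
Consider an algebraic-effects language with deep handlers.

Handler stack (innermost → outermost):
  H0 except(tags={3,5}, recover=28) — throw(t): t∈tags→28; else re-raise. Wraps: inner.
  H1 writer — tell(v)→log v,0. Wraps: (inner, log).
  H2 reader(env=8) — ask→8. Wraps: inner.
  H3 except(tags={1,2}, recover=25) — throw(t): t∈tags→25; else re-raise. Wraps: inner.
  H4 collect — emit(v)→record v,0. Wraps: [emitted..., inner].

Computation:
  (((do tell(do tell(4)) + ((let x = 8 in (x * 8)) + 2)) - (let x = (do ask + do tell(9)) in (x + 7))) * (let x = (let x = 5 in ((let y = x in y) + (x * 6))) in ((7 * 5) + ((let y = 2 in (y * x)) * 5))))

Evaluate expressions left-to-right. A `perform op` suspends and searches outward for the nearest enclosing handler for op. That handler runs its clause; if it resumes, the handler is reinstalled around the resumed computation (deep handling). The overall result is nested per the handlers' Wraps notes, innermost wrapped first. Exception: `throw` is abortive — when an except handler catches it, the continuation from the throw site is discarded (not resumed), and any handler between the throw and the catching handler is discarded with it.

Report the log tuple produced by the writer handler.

Answer: (4, 0, 9)

Working:
tell(4) @ H1 ⇒ log+=4
tell(0) @ H1 ⇒ log+=0
ask @ H2 ⇒ 8
tell(9) @ H1 ⇒ log+=9
H0 returns 19635
H1 returns (19635, (4, 0, 9))
H2 returns (19635, (4, 0, 9))
H3 returns (19635, (4, 0, 9))
H4 returns [(19635, (4, 0, 9))]
= [(19635, (4, 0, 9))]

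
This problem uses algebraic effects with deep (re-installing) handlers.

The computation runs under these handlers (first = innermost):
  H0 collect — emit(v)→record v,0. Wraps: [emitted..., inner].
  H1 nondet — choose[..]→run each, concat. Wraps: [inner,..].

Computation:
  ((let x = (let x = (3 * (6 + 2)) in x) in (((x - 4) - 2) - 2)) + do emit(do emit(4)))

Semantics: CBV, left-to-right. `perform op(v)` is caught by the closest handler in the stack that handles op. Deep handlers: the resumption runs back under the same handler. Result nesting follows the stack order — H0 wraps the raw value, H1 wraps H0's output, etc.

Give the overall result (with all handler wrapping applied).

Answer: [[4, 0, 16]]

Evaluation trace:
emit(4) @ H0 ⇒ out+=4
emit(0) @ H0 ⇒ out+=0
H0 returns [4, 0, 16]
H1 returns [[4, 0, 16]]
= [[4, 0, 16]]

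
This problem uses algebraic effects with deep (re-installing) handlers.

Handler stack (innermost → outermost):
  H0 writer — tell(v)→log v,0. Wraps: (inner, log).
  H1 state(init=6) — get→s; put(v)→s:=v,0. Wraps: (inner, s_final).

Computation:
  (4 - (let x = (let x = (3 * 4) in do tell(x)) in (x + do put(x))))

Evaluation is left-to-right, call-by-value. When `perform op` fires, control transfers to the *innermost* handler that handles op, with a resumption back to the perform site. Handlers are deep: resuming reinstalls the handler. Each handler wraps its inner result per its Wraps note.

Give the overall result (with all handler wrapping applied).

Answer: ((4, (12)), 0)

Step-by-step:
tell(12) @ H0 ⇒ log+=12
put(0) @ H1 ⇒ s:=0
H0 returns (4, (12))
H1 returns ((4, (12)), 0)
= ((4, (12)), 0)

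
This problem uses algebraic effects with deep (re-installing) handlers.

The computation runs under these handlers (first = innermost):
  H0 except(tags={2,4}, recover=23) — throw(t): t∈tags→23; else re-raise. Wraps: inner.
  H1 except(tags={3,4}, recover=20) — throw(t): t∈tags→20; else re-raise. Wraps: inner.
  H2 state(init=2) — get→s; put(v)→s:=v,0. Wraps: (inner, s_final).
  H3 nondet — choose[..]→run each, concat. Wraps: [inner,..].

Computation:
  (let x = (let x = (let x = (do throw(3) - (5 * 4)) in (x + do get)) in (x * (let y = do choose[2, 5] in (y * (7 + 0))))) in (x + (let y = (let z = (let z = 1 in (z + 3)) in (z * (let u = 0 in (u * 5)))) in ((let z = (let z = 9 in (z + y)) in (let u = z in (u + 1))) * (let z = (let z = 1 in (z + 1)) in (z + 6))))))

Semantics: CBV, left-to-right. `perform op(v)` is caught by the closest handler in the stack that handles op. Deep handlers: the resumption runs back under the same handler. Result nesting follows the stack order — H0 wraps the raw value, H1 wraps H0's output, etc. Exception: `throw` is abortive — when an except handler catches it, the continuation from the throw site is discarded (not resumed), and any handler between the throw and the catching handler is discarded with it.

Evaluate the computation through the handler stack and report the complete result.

Step-by-step:
throw(3) @ H0 re-raised
throw(3) @ H1 caught ⇒ 20
H2 returns (20, 2)
H3 returns [(20, 2)]
= [(20, 2)]

Answer: [(20, 2)]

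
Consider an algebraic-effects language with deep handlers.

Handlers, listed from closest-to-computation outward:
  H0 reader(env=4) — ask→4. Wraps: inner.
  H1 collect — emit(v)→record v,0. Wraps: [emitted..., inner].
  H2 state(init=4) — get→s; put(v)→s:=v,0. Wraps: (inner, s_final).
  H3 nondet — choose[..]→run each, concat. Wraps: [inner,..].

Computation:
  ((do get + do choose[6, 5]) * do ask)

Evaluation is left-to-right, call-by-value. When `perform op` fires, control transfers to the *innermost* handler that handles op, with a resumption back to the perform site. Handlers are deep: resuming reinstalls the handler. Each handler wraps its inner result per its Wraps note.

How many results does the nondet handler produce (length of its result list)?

Evaluation trace:
get @ H2 ⇒ 4
choose[6, 5] @ H3
  branch[0] choose=6:
    ask @ H0 ⇒ 4
    H0 returns 40
    H1 returns [40]
    H2 returns ([40], 4)
    H3 returns [([40], 4)]
  branch[1] choose=5:
    ask @ H0 ⇒ 4
    H0 returns 36
    H1 returns [36]
    H2 returns ([36], 4)
    H3 returns [([36], 4)]
= [([40], 4), ([36], 4)]

Answer: 2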